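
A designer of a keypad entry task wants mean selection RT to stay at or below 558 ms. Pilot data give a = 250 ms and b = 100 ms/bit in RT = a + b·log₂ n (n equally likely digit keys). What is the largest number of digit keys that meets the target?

8

100·log₂ n ≤ 558 − 250 = 308, giving log₂ n ≤ 3.0800 and n ≤ 8.456. The largest whole number is 8.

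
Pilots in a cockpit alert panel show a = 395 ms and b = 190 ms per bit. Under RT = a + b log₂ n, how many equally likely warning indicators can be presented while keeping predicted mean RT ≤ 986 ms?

8

Set 395 + 190·log₂ n ≤ 986 → log₂ n ≤ (986 − 395)/190 = 3.1105.
So n ≤ 2^3.1105 = 8.637; the largest integer n is 8.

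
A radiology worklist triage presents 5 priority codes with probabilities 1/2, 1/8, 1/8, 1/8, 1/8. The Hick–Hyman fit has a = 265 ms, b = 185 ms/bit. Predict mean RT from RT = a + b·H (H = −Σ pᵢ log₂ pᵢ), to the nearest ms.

Each term −pᵢ log₂ pᵢ: 0.5·1 + 0.125·3 + 0.125·3 + 0.125·3 + 0.125·3; summed, H = 2.000 bits.
Mean RT = a + bH = 265 + 185·2.000 = 635.00 ms.

635 ms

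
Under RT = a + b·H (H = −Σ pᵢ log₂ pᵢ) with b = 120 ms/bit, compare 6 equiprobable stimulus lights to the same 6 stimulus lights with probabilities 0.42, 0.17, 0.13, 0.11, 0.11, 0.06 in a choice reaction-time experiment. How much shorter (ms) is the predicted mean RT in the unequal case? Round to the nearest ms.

36 ms

Equiprobable entropy H₀ = log₂ 6 = 2.5850 bits.
Skewed entropy H = −Σ pᵢ log₂ pᵢ = 2.2870 bits.
ΔRT = b·(H₀ − H) = 120 × 0.2980 = 35.76 ms.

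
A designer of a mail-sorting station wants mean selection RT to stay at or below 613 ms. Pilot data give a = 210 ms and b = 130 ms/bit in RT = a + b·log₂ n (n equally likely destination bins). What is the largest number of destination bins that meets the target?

130·log₂ n ≤ 613 − 210 = 403, giving log₂ n ≤ 3.1000 and n ≤ 8.574. The largest whole number is 8.

8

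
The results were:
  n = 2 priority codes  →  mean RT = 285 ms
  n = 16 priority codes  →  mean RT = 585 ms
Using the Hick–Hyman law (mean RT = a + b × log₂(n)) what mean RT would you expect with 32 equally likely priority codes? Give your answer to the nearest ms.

Solve the two-equation system in a and b:
  b = (585 − 285) / (log₂ 16 − log₂ 2) = 300 / (4 − 1) = 100 ms/bit
  a = 285 − 100 × 1 = 185 ms
Then RT(32) = 185 + 100 × log₂ 32 = 185 + 100 × 5 ≈ 685.000 ms.

685 ms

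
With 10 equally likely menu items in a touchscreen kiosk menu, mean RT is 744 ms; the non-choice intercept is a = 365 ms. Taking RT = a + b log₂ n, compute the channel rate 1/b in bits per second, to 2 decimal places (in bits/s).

Choice component = 744 − 365 = 379 ms over log₂(10) = 3.3219 bits.
b = 379 / 3.3219 = 114.090 ms/bit, so 1/b = 8.765 bits/s.

8.76 bits/s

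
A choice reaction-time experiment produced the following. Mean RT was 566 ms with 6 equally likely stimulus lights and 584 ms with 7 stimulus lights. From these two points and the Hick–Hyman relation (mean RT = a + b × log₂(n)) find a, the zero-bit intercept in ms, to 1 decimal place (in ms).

356.8 ms

The slope on a log₂ axis is (584 − 566) / (2.8074 − 2.5850) = 80.938 ms/bit.
Intercept: a = 566 − 80.938·log₂(6) = 356.778 ms.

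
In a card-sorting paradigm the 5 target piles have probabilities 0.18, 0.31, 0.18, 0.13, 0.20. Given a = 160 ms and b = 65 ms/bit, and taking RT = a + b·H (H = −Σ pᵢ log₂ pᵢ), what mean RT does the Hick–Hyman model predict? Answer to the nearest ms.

307 ms

Entropy contributions −pᵢ log₂ pᵢ: 0.4453, 0.5238, 0.4453, 0.3826, 0.4644; sum H = 2.2614 bits.
RT = a + bH = 160 + 65·2.2614 = 306.99 ms.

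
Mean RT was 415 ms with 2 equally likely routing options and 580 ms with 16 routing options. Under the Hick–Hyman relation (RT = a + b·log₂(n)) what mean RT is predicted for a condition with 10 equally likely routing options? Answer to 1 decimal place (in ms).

With log₂ n on the abscissa the relation is linear; from the two conditions:
  b = (580 − 415) / (log₂ 16 − log₂ 2) = 165 / (4 − 1) = 55.000 ms/bit
  a = 415 − 55.000 × 1 = 360.000 ms
Then RT(10) = 360.000 + 55.000 × log₂ 10 = 360.000 + 55.000 × 3.3219 ≈ 542.706 ms.

542.7 ms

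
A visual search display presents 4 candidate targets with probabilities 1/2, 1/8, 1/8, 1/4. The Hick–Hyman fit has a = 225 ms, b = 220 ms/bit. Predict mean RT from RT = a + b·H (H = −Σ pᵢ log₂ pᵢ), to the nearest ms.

610 ms

H = −Σ pᵢ log₂ pᵢ = 0.5·1 + 0.125·3 + 0.125·3 + 0.25·2 = 1.750 bits.
RT = 225 + 220 × 1.750 = 610.00 ms.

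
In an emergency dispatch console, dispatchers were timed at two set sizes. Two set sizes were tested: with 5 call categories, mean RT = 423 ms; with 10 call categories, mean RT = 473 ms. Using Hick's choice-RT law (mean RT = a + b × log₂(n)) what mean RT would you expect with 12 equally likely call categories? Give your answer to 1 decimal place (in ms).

486.2 ms

Solve the two-equation system in a and b:
  b = (473 − 423) / (log₂ 10 − log₂ 5) = 50 / (3.3219 − 2.3219) = 50.000 ms/bit
  a = 423 − 50.000 × 2.3219 = 306.904 ms
Then RT(12) = 306.904 + 50.000 × log₂ 12 = 306.904 + 50.000 × 3.5850 ≈ 486.152 ms.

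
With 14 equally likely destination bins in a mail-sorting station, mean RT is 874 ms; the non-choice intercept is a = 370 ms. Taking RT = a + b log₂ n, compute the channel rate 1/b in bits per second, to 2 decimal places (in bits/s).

7.55 bits/s

Choice component = 874 − 370 = 504 ms over log₂(14) = 3.8074 bits.
b = 504 / 3.8074 = 132.375 ms/bit, so 1/b = 7.554 bits/s.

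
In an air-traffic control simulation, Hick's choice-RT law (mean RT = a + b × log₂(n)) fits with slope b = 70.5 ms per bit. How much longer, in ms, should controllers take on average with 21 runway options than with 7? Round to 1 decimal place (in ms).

Only the slope matters, since a is common to both: ΔRT = b·log₂(n₂/n₁).
log₂(21) − log₂(7) = 4.3923 − 2.8074 = 1.5850.
ΔRT = 70.5 × 1.5850 = 111.740 ms.

111.7 ms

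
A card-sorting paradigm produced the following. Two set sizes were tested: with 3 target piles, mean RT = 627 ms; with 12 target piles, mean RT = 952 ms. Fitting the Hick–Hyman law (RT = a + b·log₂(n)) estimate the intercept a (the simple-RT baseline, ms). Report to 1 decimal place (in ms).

369.4 ms

The slope on a log₂ axis is (952 − 627) / (3.5850 − 1.5850) = 162.500 ms/bit.
a = RT₁ − b·log₂ n₁ = 627 − 162.500 × 1.5850 = 369.444 ms.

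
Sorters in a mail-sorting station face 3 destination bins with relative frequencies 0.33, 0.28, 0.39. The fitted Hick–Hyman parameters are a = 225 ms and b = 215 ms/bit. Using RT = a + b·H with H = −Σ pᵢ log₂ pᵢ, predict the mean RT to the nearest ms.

563 ms

Entropy contributions −pᵢ log₂ pᵢ: 0.5278, 0.5142, 0.5298; sum H = 1.5718 bits.
RT = a + bH = 225 + 215·1.5718 = 562.95 ms.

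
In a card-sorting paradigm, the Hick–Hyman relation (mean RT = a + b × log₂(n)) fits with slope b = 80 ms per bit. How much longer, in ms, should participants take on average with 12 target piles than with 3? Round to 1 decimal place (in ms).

Only the slope matters, since a is common to both: ΔRT = b·log₂(n₂/n₁).
log₂(12) − log₂(3) = log₂(12/3) = log₂(4) = 2.
ΔRT = 80 × 2.0000 = 160.000 ms.

160.0 ms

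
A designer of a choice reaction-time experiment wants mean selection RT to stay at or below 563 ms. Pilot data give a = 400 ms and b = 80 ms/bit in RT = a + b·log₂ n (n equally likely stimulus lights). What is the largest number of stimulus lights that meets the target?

80·log₂ n ≤ 563 − 400 = 163, giving log₂ n ≤ 2.0375 and n ≤ 4.105. The largest whole number is 4.

4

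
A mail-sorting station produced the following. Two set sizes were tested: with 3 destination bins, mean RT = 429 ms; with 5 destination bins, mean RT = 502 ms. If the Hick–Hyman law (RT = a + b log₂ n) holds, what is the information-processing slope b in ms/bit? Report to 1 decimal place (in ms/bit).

99.1 ms/bit

b = (RT₂ − RT₁)/(log₂ n₂ − log₂ n₁) = (502 − 429)/(2.3219 − 1.5850) = 99.055 ms/bit.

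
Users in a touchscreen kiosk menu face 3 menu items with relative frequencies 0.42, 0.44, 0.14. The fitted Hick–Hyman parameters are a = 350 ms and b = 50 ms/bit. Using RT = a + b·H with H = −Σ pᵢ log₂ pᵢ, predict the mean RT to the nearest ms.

Entropy contributions −pᵢ log₂ pᵢ: 0.5256, 0.5211, 0.3971; sum H = 1.4439 bits.
RT = a + bH = 350 + 50·1.4439 = 422.20 ms.

422 ms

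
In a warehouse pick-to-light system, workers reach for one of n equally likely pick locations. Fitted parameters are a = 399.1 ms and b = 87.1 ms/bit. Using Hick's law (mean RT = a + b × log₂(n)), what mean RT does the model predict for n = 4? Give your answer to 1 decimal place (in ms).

573.3 ms

log₂(4) = 2 bits, so RT = 399.1 + 87.1 × 2 ≈ 573.300 ms.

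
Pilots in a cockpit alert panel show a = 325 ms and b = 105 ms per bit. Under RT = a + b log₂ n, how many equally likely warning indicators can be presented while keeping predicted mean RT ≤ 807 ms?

24

Information budget: (807 − 325)/105 = 4.5905 bits, so n ≤ 2^4.5905 = 24.092 → at most 24.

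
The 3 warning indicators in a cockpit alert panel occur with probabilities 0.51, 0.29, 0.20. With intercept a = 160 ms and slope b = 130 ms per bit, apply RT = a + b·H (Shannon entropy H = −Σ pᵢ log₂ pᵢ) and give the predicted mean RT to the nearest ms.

H = 0.51·log₂(1/0.51) + 0.29·log₂(1/0.29) + 0.20·log₂(1/0.20) = 1.4777 bits.
RT = 160 + 130 × 1.4777 = 352.10 ms.

352 ms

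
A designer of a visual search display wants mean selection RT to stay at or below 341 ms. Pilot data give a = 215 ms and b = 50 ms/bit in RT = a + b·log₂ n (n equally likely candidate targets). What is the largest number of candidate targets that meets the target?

Set 215 + 50·log₂ n ≤ 341 → log₂ n ≤ (341 − 215)/50 = 2.5200.
So n ≤ 2^2.5200 = 5.736; the largest integer n is 5.

5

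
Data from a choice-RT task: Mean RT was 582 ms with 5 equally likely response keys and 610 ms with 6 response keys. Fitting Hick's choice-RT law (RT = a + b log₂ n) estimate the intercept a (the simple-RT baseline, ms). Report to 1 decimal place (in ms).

334.8 ms

The slope on a log₂ axis is (610 − 582) / (2.5850 − 2.3219) = 106.450 ms/bit.
a = RT₁ − b·log₂ n₁ = 582 − 106.450 × 2.3219 = 334.831 ms.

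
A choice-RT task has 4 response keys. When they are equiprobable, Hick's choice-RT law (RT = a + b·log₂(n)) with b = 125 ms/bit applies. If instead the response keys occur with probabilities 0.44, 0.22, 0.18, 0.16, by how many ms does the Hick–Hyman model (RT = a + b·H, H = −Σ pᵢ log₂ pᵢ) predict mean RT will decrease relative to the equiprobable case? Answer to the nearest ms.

The RT saving is b·ΔH. Equiprobable H₀ = log₂(4) = 2.0000 bits; with the given probabilities H = 1.8700 bits.
b·(H₀ − H) = 125 × (2.0000 − 1.8700) = 16.24 ms.

16 ms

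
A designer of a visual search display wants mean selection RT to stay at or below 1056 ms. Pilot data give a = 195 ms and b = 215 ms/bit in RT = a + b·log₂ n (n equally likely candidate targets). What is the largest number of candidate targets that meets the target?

16

Set 195 + 215·log₂ n ≤ 1056 → log₂ n ≤ (1056 − 195)/215 = 4.0047.
So n ≤ 2^4.0047 = 16.052; the largest integer n is 16.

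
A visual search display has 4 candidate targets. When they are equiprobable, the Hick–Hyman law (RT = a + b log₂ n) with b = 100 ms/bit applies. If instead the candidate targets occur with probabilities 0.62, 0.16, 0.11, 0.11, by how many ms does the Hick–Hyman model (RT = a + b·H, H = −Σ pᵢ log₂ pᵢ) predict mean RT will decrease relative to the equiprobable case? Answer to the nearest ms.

45 ms

Equiprobable entropy H₀ = log₂ 4 = 2.0000 bits.
Skewed entropy H = −Σ pᵢ log₂ pᵢ = 1.5512 bits.
ΔRT = b·(H₀ − H) = 100 × 0.4488 = 44.88 ms.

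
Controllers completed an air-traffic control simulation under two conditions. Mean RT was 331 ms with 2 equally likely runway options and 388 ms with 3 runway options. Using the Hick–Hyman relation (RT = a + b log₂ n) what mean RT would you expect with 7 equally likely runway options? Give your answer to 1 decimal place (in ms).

Fit slope and intercept:
  b = (388 − 331) / (log₂ 3 − log₂ 2) = 57 / (1.5850 − 1) = 97.442 ms/bit
  a = 331 − 97.442 × 1 = 233.558 ms
Then RT(7) = 233.558 + 97.442 × log₂ 7 = 233.558 + 97.442 × 2.8074 ≈ 507.113 ms.

507.1 ms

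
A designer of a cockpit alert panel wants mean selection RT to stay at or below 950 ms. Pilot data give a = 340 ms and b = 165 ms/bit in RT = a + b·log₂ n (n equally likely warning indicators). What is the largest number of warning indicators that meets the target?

Set 340 + 165·log₂ n ≤ 950 → log₂ n ≤ (950 − 340)/165 = 3.6970.
So n ≤ 2^3.6970 = 12.969; the largest integer n is 12.

12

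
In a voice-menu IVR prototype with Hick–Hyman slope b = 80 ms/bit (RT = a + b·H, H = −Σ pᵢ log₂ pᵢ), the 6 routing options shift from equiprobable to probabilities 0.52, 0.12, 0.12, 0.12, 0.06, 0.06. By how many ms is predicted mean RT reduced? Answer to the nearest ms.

Equiprobable entropy H₀ = log₂ 6 = 2.5850 bits.
Skewed entropy H = −Σ pᵢ log₂ pᵢ = 2.0788 bits.
ΔRT = b·(H₀ − H) = 80 × 0.5061 = 40.49 ms.

40 ms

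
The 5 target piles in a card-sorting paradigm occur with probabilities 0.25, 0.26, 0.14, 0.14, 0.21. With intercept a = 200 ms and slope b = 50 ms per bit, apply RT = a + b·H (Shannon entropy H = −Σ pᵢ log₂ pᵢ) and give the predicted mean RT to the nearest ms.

314 ms

Entropy contributions −pᵢ log₂ pᵢ: 0.5000, 0.5053, 0.3971, 0.3971, 0.4728; sum H = 2.2723 bits.
RT = a + bH = 200 + 50·2.2723 = 313.62 ms.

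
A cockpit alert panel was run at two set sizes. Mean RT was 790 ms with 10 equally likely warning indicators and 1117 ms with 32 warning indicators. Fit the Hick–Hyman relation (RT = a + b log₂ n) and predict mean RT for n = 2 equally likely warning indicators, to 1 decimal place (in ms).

Fit slope and intercept:
  b = (1117 − 790) / (log₂ 32 − log₂ 10) = 327 / (5 − 3.3219) = 194.867 ms/bit
  a = 790 − 194.867 × 3.3219 = 142.667 ms
Then RT(2) = 142.667 + 194.867 × log₂ 2 = 142.667 + 194.867 × 1 ≈ 337.534 ms.

337.5 ms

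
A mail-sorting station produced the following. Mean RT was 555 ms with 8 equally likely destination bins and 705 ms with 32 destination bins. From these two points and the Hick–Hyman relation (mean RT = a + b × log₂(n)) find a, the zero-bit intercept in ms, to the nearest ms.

b = (RT₂ − RT₁)/(log₂ n₂ − log₂ n₁) = (705 − 555)/(5 − 3) = 75 ms/bit.
a = RT₁ − b·log₂ n₁ = 555 − 75 × 3 = 330.000 ms.

330 ms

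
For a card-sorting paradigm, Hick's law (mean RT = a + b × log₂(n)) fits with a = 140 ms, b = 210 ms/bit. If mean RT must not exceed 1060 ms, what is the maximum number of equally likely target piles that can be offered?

Information budget: (1060 − 140)/210 = 4.3810 bits, so n ≤ 2^4.3810 = 20.835 → at most 20.

20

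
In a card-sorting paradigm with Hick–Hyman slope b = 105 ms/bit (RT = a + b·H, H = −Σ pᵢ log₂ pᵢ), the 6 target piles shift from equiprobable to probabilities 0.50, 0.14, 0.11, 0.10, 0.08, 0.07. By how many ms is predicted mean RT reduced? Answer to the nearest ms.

The RT saving is b·ΔH. Equiprobable H₀ = log₂(6) = 2.5850 bits; with the given probabilities H = 2.1397 bits.
b·(H₀ − H) = 105 × (2.5850 − 2.1397) = 46.76 ms.

47 ms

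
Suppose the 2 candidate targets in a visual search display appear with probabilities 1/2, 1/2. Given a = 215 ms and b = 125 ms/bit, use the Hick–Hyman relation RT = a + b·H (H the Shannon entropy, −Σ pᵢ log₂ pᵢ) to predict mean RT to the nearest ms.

Each term −pᵢ log₂ pᵢ: 0.5·1 + 0.5·1; summed, H = 1.000 bits.
Mean RT = a + bH = 215 + 125·1.000 = 340.00 ms.

340 ms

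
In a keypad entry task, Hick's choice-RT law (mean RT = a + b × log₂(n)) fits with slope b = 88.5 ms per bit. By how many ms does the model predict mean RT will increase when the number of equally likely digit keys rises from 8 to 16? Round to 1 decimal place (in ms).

88.5 ms

ΔRT = (a + b log₂ n₂) − (a + b log₂ n₁) = b·(log₂ n₂ − log₂ n₁).
log₂(16) − log₂(8) = log₂(16/8) = log₂(2) = 1.
ΔRT = 88.5 × 1.0000 = 88.500 ms.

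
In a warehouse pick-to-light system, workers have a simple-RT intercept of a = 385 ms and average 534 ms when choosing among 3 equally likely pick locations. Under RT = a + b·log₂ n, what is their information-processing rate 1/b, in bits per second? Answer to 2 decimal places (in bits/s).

10.64 bits/s

Choice component = 534 − 385 = 149 ms over log₂(3) = 1.5850 bits.
b = 149 / 1.5850 = 94.009 ms/bit, so 1/b = 10.637 bits/s.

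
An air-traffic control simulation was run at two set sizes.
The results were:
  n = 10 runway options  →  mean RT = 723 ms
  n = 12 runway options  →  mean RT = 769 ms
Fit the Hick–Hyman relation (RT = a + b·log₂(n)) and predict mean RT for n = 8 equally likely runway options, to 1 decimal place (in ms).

RT is linear in log₂ n, so two points fix the line:
  b = (769 − 723) / (log₂ 12 − log₂ 10) = 46 / (3.5850 − 3.3219) = 174.882 ms/bit
  a = 723 − 174.882 × 3.3219 = 142.054 ms
Then RT(8) = 142.054 + 174.882 × log₂ 8 = 142.054 + 174.882 × 3 ≈ 666.701 ms.

666.7 ms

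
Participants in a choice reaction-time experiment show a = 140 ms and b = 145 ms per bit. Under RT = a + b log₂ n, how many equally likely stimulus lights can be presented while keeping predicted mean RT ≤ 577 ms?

8

Set 140 + 145·log₂ n ≤ 577 → log₂ n ≤ (577 − 140)/145 = 3.0138.
So n ≤ 2^3.0138 = 8.077; the largest integer n is 8.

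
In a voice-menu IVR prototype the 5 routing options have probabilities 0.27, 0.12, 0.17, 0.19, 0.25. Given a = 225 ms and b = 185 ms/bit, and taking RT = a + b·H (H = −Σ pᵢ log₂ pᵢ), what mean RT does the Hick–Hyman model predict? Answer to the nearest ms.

644 ms

H = 0.27·log₂(1/0.27) + 0.12·log₂(1/0.12) + 0.17·log₂(1/0.17) + 0.19·log₂(1/0.19) + 0.25·log₂(1/0.25) = 2.2669 bits.
RT = 225 + 185 × 2.2669 = 644.38 ms.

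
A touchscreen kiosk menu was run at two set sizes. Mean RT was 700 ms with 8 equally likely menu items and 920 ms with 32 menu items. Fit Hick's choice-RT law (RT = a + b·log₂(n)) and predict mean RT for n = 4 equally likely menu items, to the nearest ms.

590 ms

Solve the two-equation system in a and b:
  b = (920 − 700) / (log₂ 32 − log₂ 8) = 220 / (5 − 3) = 110 ms/bit
  a = 700 − 110 × 3 = 370 ms
Then RT(4) = 370 + 110 × log₂ 4 = 370 + 110 × 2 ≈ 590.000 ms.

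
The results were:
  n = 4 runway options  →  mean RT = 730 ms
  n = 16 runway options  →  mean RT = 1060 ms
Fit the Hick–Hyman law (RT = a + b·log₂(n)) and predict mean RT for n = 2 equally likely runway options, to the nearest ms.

565 ms

Fit slope and intercept:
  b = (1060 − 730) / (log₂ 16 − log₂ 4) = 330 / (4 − 2) = 165 ms/bit
  a = 730 − 165 × 2 = 400 ms
Then RT(2) = 400 + 165 × log₂ 2 = 400 + 165 × 1 ≈ 565.000 ms.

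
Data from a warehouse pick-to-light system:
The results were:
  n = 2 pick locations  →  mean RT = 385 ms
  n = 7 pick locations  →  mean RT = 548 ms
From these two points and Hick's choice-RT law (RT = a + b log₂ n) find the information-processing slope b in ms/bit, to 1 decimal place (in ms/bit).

b = (RT₂ − RT₁)/(log₂ n₂ − log₂ n₁) = (548 − 385)/(2.8074 − 1) = 90.187 ms/bit.

90.2 ms/bit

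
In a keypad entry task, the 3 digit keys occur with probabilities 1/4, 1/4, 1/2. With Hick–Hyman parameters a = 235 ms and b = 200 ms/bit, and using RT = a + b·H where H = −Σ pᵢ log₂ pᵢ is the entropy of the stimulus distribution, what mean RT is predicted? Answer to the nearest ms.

H = −Σ pᵢ log₂ pᵢ = 0.25·2 + 0.25·2 + 0.5·1 = 1.500 bits.
RT = 235 + 200 × 1.500 = 535.00 ms.

535 ms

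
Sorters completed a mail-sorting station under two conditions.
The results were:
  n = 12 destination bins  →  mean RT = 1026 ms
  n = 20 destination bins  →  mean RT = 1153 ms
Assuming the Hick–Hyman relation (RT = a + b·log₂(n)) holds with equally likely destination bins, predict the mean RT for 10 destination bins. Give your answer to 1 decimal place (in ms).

980.7 ms

With log₂ n on the abscissa the relation is linear; from the two conditions:
  b = (1153 − 1026) / (log₂ 20 − log₂ 12) = 127 / (4.3219 − 3.5850) = 172.328 ms/bit
  a = 1026 − 172.328 × 3.5850 = 408.210 ms
Then RT(10) = 408.210 + 172.328 × log₂ 10 = 408.210 + 172.328 × 3.3219 ≈ 980.672 ms.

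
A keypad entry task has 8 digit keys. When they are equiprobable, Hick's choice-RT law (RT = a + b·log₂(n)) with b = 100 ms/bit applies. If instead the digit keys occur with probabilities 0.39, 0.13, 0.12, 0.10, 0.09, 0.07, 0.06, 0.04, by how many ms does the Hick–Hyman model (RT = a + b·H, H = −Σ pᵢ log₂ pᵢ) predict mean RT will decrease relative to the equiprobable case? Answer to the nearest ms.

The RT saving is b·ΔH. Equiprobable H₀ = log₂(8) = 3.0000 bits; with the given probabilities H = 2.6222 bits.
b·(H₀ − H) = 100 × (3.0000 − 2.6222) = 37.78 ms.

38 ms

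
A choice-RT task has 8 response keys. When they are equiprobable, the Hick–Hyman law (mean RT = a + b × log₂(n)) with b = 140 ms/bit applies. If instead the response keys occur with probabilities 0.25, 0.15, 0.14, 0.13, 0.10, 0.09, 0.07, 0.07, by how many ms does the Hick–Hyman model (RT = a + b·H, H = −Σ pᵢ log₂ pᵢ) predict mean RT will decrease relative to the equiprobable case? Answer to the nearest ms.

The RT saving is b·ΔH. Equiprobable H₀ = log₂(8) = 3.0000 bits; with the given probabilities H = 2.8723 bits.
b·(H₀ − H) = 140 × (3.0000 − 2.8723) = 17.88 ms.

18 ms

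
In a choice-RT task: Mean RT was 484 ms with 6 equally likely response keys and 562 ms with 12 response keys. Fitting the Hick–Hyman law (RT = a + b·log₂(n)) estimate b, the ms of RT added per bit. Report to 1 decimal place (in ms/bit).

Slope: b = (562 − 484) / (log₂ 12 − log₂ 6) = 78/1.0000 = 78.000 ms/bit.

78.0 ms/bit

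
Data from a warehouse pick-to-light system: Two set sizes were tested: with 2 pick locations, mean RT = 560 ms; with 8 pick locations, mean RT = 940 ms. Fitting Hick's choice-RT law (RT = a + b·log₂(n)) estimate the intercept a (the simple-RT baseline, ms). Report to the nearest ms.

b = (RT₂ − RT₁)/(log₂ n₂ − log₂ n₁) = (940 − 560)/(3 − 1) = 190 ms/bit.
Intercept: a = 560 − 190·log₂(2) = 370.000 ms.

370 ms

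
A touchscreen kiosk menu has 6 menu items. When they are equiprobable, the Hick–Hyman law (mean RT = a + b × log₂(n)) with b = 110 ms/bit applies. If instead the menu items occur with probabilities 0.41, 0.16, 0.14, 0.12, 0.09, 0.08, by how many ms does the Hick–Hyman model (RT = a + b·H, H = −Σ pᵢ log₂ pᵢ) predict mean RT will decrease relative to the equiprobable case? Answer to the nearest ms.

The RT saving is b·ΔH. Equiprobable H₀ = log₂(6) = 2.5850 bits; with the given probabilities H = 2.3187 bits.
b·(H₀ − H) = 110 × (2.5850 − 2.3187) = 29.28 ms.

29 ms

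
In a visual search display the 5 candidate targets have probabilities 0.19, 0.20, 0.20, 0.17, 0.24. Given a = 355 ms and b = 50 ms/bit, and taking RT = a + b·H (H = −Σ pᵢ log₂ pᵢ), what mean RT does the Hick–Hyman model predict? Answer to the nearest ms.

471 ms

H = 0.19·log₂(1/0.19) + 0.20·log₂(1/0.20) + 0.20·log₂(1/0.20) + 0.17·log₂(1/0.17) + 0.24·log₂(1/0.24) = 2.3127 bits.
RT = 355 + 50 × 2.3127 = 470.64 ms.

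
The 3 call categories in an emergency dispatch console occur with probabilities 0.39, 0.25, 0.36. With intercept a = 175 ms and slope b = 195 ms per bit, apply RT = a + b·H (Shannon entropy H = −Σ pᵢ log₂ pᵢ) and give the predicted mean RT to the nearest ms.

479 ms

H = 0.39·log₂(1/0.39) + 0.25·log₂(1/0.25) + 0.36·log₂(1/0.36) = 1.5604 bits.
RT = 175 + 195 × 1.5604 = 479.28 ms.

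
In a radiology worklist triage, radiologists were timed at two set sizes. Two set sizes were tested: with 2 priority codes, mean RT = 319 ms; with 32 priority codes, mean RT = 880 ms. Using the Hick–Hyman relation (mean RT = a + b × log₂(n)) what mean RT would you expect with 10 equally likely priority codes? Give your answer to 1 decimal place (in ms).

644.7 ms

RT is linear in log₂ n, so two points fix the line:
  b = (880 − 319) / (log₂ 32 − log₂ 2) = 561 / (5 − 1) = 140.250 ms/bit
  a = 319 − 140.250 × 1 = 178.750 ms
Then RT(10) = 178.750 + 140.250 × log₂ 10 = 178.750 + 140.250 × 3.3219 ≈ 644.650 ms.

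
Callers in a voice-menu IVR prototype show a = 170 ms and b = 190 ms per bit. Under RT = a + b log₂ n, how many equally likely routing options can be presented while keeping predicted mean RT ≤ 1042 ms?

190·log₂ n ≤ 1042 − 170 = 872, giving log₂ n ≤ 4.5895 and n ≤ 24.075. The largest whole number is 24.

24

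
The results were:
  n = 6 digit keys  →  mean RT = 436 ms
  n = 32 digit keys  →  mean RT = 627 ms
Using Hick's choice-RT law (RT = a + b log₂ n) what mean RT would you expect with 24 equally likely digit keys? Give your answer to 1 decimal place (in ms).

Fit slope and intercept:
  b = (627 − 436) / (log₂ 32 − log₂ 6) = 191 / (5 − 2.5850) = 79.088 ms/bit
  a = 436 − 79.088 × 2.5850 = 231.561 ms
Then RT(24) = 231.561 + 79.088 × log₂ 24 = 231.561 + 79.088 × 4.5850 ≈ 594.176 ms.

594.2 ms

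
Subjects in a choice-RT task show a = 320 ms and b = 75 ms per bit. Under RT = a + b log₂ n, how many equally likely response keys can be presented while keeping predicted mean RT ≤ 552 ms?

75·log₂ n ≤ 552 − 320 = 232, giving log₂ n ≤ 3.0933 and n ≤ 8.535. The largest whole number is 8.

8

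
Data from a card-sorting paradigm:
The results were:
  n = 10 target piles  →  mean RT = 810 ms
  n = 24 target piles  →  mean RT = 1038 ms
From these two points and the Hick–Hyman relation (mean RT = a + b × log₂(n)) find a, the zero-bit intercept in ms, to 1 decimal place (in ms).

210.3 ms

The slope on a log₂ axis is (1038 − 810) / (4.5850 − 3.3219) = 180.518 ms/bit.
a = RT₁ − b·log₂ n₁ = 810 − 180.518 × 3.3219 = 210.333 ms.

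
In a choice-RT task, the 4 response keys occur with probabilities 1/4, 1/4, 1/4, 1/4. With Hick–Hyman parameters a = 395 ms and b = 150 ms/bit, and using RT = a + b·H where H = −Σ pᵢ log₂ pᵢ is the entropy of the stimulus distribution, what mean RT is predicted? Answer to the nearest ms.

H = −Σ pᵢ log₂ pᵢ = 0.25·2 + 0.25·2 + 0.25·2 + 0.25·2 = 2.000 bits.
RT = 395 + 150 × 2.000 = 695.00 ms.

695 ms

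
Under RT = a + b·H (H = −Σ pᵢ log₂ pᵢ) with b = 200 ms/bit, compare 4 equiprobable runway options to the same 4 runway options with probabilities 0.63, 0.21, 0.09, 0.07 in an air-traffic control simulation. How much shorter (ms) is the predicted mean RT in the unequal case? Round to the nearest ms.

Equiprobable entropy H₀ = log₂ 4 = 2.0000 bits.
Skewed entropy H = −Σ pᵢ log₂ pᵢ = 1.4740 bits.
ΔRT = b·(H₀ − H) = 200 × 0.5260 = 105.20 ms.

105 ms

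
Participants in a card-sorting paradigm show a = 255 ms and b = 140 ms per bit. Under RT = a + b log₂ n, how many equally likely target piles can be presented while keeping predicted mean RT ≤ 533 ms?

140·log₂ n ≤ 533 − 255 = 278, giving log₂ n ≤ 1.9857 and n ≤ 3.961. The largest whole number is 3.

3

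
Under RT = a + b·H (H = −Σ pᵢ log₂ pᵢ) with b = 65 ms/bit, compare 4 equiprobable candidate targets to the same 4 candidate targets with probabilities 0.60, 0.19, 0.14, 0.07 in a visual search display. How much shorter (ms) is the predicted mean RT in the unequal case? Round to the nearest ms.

28 ms

Equiprobable entropy H₀ = log₂ 4 = 2.0000 bits.
Skewed entropy H = −Σ pᵢ log₂ pᵢ = 1.5631 bits.
ΔRT = b·(H₀ − H) = 65 × 0.4369 = 28.40 ms.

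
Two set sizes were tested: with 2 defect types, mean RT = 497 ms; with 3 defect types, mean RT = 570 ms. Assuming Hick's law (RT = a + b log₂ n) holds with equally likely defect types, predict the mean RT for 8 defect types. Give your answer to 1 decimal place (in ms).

746.6 ms

Solve the two-equation system in a and b:
  b = (570 − 497) / (log₂ 3 − log₂ 2) = 73 / (1.5850 − 1) = 124.794 ms/bit
  a = 497 − 124.794 × 1 = 372.206 ms
Then RT(8) = 372.206 + 124.794 × log₂ 8 = 372.206 + 124.794 × 3 ≈ 746.589 ms.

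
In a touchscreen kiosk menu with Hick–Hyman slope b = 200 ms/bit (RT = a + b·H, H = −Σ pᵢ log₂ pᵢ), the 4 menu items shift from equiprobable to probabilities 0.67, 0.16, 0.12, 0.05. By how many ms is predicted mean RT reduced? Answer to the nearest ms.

Equiprobable entropy H₀ = log₂ 4 = 2.0000 bits.
Skewed entropy H = −Σ pᵢ log₂ pᵢ = 1.3933 bits.
ΔRT = b·(H₀ − H) = 200 × 0.6067 = 121.34 ms.

121 ms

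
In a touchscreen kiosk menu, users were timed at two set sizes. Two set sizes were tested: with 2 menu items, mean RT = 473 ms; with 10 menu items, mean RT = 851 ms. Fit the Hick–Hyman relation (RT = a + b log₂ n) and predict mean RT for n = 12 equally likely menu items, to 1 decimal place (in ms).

893.8 ms

Solve the two-equation system in a and b:
  b = (851 − 473) / (log₂ 10 − log₂ 2) = 378 / (3.3219 − 1) = 162.796 ms/bit
  a = 473 − 162.796 × 1 = 310.204 ms
Then RT(12) = 310.204 + 162.796 × log₂ 12 = 310.204 + 162.796 × 3.5850 ≈ 893.821 ms.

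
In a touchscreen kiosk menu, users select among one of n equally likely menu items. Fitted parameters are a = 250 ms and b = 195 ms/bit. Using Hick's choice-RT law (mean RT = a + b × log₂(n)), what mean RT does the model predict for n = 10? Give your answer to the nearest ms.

898 ms

log₂(10) = 3.3219 bits, so RT = 250 + 195 × 3.3219 ≈ 897.776 ms.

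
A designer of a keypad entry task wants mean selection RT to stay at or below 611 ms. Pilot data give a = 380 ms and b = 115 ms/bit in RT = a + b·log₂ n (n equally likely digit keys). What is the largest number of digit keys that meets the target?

Set 380 + 115·log₂ n ≤ 611 → log₂ n ≤ (611 − 380)/115 = 2.0087.
So n ≤ 2^2.0087 = 4.024; the largest integer n is 4.

4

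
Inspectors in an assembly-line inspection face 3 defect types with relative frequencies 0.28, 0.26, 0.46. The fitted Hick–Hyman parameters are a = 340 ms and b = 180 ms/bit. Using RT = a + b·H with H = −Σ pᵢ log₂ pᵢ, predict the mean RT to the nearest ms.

616 ms

Entropy contributions −pᵢ log₂ pᵢ: 0.5142, 0.5053, 0.5153; sum H = 1.5348 bits.
RT = a + bH = 340 + 180·1.5348 = 616.27 ms.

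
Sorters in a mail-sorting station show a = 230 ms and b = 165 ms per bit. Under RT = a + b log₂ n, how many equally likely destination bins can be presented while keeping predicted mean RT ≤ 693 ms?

6

Set 230 + 165·log₂ n ≤ 693 → log₂ n ≤ (693 − 230)/165 = 2.8061.
So n ≤ 2^2.8061 = 6.994; the largest integer n is 6.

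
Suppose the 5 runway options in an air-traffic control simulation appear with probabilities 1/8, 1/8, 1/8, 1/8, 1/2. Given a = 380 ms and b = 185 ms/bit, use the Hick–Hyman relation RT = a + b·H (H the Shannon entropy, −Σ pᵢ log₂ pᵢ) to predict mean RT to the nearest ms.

750 ms

H = −Σ pᵢ log₂ pᵢ = 0.125·3 + 0.125·3 + 0.125·3 + 0.125·3 + 0.5·1 = 2.000 bits.
RT = 380 + 185 × 2.000 = 750.00 ms.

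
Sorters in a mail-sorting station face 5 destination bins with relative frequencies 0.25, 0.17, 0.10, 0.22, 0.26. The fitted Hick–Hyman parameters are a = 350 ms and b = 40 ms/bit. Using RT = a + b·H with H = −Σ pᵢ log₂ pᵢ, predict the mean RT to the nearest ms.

440 ms

Entropy contributions −pᵢ log₂ pᵢ: 0.5000, 0.4346, 0.3322, 0.4806, 0.5053; sum H = 2.2526 bits.
RT = a + bH = 350 + 40·2.2526 = 440.11 ms.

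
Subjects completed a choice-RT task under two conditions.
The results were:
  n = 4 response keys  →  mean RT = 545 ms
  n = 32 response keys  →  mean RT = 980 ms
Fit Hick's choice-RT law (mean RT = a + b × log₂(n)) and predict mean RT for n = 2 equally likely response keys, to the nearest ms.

Solve the two-equation system in a and b:
  b = (980 − 545) / (log₂ 32 − log₂ 4) = 435 / (5 − 2) = 145 ms/bit
  a = 545 − 145 × 2 = 255 ms
Then RT(2) = 255 + 145 × log₂ 2 = 255 + 145 × 1 ≈ 400.000 ms.

400 ms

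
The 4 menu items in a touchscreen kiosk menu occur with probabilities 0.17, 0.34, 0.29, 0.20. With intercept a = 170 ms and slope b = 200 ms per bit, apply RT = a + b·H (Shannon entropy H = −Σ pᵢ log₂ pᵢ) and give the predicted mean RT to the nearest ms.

559 ms

Entropy contributions −pᵢ log₂ pᵢ: 0.4346, 0.5292, 0.5179, 0.4644; sum H = 1.9461 bits.
RT = a + bH = 170 + 200·1.9461 = 559.21 ms.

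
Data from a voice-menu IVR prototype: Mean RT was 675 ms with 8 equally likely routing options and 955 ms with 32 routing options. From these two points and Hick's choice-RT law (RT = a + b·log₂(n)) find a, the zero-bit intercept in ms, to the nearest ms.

255 ms

b = (RT₂ − RT₁)/(log₂ n₂ − log₂ n₁) = (955 − 675)/(5 − 3) = 140 ms/bit.
Intercept: a = 675 − 140·log₂(8) = 255.000 ms.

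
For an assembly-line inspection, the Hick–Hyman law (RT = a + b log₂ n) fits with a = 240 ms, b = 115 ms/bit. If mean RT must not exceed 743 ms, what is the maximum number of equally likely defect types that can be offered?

Information budget: (743 − 240)/115 = 4.3739 bits, so n ≤ 2^4.3739 = 20.734 → at most 20.

20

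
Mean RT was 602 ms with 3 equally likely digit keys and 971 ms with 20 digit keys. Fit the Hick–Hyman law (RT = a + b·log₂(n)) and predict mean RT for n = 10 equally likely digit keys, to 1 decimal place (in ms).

836.2 ms

Solve the two-equation system in a and b:
  b = (971 − 602) / (log₂ 20 − log₂ 3) = 369 / (4.3219 − 1.5850) = 134.821 ms/bit
  a = 602 − 134.821 × 1.5850 = 388.314 ms
Then RT(10) = 388.314 + 134.821 × log₂ 10 = 388.314 + 134.821 × 3.3219 ≈ 836.179 ms.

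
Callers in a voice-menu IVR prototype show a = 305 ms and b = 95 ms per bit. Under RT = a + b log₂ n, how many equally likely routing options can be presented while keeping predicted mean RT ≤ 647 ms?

Set 305 + 95·log₂ n ≤ 647 → log₂ n ≤ (647 − 305)/95 = 3.6000.
So n ≤ 2^3.6000 = 12.126; the largest integer n is 12.

12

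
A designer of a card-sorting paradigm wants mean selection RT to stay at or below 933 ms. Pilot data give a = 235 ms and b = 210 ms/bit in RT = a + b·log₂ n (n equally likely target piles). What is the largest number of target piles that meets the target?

210·log₂ n ≤ 933 − 235 = 698, giving log₂ n ≤ 3.3238 and n ≤ 10.013. The largest whole number is 10.

10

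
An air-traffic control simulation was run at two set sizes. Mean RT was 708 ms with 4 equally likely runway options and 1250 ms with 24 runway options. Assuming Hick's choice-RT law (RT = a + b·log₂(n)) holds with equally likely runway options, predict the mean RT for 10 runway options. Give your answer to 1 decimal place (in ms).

RT is linear in log₂ n, so two points fix the line:
  b = (1250 − 708) / (log₂ 24 − log₂ 4) = 542 / (4.5850 − 2) = 209.674 ms/bit
  a = 708 − 209.674 × 2 = 288.652 ms
Then RT(10) = 288.652 + 209.674 × log₂ 10 = 288.652 + 209.674 × 3.3219 ≈ 985.174 ms.

985.2 ms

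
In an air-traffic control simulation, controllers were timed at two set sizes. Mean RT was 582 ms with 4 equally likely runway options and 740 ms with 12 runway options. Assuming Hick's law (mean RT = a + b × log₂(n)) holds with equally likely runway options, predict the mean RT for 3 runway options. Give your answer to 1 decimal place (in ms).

Fit slope and intercept:
  b = (740 − 582) / (log₂ 12 − log₂ 4) = 158 / (3.5850 − 2) = 99.687 ms/bit
  a = 582 − 99.687 × 2 = 382.626 ms
Then RT(3) = 382.626 + 99.687 × log₂ 3 = 382.626 + 99.687 × 1.5850 ≈ 540.626 ms.

540.6 ms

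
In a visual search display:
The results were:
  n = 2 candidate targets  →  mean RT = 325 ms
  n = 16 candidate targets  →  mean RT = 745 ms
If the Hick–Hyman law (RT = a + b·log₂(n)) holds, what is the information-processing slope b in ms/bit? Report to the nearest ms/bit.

140 ms/bit

The slope on a log₂ axis is (745 − 325) / (4 − 1) = 140 ms/bit.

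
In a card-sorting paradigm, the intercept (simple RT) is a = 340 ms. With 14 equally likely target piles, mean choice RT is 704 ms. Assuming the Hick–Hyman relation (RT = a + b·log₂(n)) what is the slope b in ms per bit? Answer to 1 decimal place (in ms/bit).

95.6 ms/bit

b = (704 − 340) / log₂(14) = 364 / 3.8074 = 95.604 ms/bit.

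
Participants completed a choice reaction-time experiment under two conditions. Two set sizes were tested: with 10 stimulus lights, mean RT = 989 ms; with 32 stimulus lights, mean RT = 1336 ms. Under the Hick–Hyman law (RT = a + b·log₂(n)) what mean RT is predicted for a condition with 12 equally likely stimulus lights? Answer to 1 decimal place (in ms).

Solve the two-equation system in a and b:
  b = (1336 − 989) / (log₂ 32 − log₂ 10) = 347 / (5 − 3.3219) = 206.785 ms/bit
  a = 989 − 206.785 × 3.3219 = 302.075 ms
Then RT(12) = 302.075 + 206.785 × log₂ 12 = 302.075 + 206.785 × 3.5850 ≈ 1043.392 ms.

1043.4 ms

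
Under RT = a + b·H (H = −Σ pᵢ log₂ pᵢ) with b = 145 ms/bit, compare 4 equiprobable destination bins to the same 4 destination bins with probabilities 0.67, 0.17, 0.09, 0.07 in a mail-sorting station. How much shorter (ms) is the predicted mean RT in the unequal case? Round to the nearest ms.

87 ms

The RT saving is b·ΔH. Equiprobable H₀ = log₂(4) = 2.0000 bits; with the given probabilities H = 1.4029 bits.
b·(H₀ − H) = 145 × (2.0000 − 1.4029) = 86.58 ms.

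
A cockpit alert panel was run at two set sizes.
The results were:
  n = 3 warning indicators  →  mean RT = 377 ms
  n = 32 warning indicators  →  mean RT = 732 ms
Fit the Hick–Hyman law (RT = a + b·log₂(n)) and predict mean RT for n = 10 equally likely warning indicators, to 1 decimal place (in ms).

557.6 ms

With log₂ n on the abscissa the relation is linear; from the two conditions:
  b = (732 − 377) / (log₂ 32 − log₂ 3) = 355 / (5 − 1.5850) = 103.952 ms/bit
  a = 377 − 103.952 × 1.5850 = 212.240 ms
Then RT(10) = 212.240 + 103.952 × log₂ 10 = 212.240 + 103.952 × 3.3219 ≈ 557.561 ms.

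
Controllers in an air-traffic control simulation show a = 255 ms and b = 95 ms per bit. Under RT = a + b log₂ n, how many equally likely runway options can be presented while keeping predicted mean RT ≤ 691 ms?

Information budget: (691 − 255)/95 = 4.5895 bits, so n ≤ 2^4.5895 = 24.075 → at most 24.

24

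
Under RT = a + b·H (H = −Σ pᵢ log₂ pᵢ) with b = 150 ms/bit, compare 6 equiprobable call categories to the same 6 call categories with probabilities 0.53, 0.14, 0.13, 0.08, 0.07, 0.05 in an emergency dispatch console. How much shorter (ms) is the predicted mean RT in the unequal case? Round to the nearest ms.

Equiprobable entropy H₀ = log₂ 6 = 2.5850 bits.
Skewed entropy H = −Σ pᵢ log₂ pᵢ = 2.0414 bits.
ΔRT = b·(H₀ − H) = 150 × 0.5436 = 81.54 ms.

82 ms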